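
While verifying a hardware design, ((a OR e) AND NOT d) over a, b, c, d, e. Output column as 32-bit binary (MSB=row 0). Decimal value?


Formula: ((a OR e) AND NOT d) over a, b, c, d, e (32 rows)
Evaluate each row (bits = a,b,c,d,e, MSB first):
  row 0 [00000]: ((0 OR 0) AND NOT 0) -> 0
  row 1 [00001]: ((0 OR 1) AND NOT 0) -> 1
  row 2 [00010]: ((0 OR 0) AND NOT 1) -> 0
  row 3 [00011]: ((0 OR 1) AND NOT 1) -> 0
  row 4 [00100]: ((0 OR 0) AND NOT 0) -> 0
  row 5 [00101]: ((0 OR 1) AND NOT 0) -> 1
  row 6 [00110]: ((0 OR 0) AND NOT 1) -> 0
  row 7 [00111]: ((0 OR 1) AND NOT 1) -> 0
  row 8 [01000]: ((0 OR 0) AND NOT 0) -> 0
  row 9 [01001]: ((0 OR 1) AND NOT 0) -> 1
  row 10 [01010]: ((0 OR 0) AND NOT 1) -> 0
  row 11 [01011]: ((0 OR 1) AND NOT 1) -> 0
  row 12 [01100]: ((0 OR 0) AND NOT 0) -> 0
  row 13 [01101]: ((0 OR 1) AND NOT 0) -> 1
  row 14 [01110]: ((0 OR 0) AND NOT 1) -> 0
  row 15 [01111]: ((0 OR 1) AND NOT 1) -> 0
  row 16 [10000]: ((1 OR 0) AND NOT 0) -> 1
  row 17 [10001]: ((1 OR 1) AND NOT 0) -> 1
  row 18 [10010]: ((1 OR 0) AND NOT 1) -> 0
  row 19 [10011]: ((1 OR 1) AND NOT 1) -> 0
  row 20 [10100]: ((1 OR 0) AND NOT 0) -> 1
  row 21 [10101]: ((1 OR 1) AND NOT 0) -> 1
  row 22 [10110]: ((1 OR 0) AND NOT 1) -> 0
  row 23 [10111]: ((1 OR 1) AND NOT 1) -> 0
  row 24 [11000]: ((1 OR 0) AND NOT 0) -> 1
  row 25 [11001]: ((1 OR 1) AND NOT 0) -> 1
  row 26 [11010]: ((1 OR 0) AND NOT 1) -> 0
  row 27 [11011]: ((1 OR 1) AND NOT 1) -> 0
  row 28 [11100]: ((1 OR 0) AND NOT 0) -> 1
  row 29 [11101]: ((1 OR 1) AND NOT 0) -> 1
  row 30 [11110]: ((1 OR 0) AND NOT 1) -> 0
  row 31 [11111]: ((1 OR 1) AND NOT 1) -> 0
Full result column, 4 rows per line (a,b,c fixed per line; d,e runs 00..11 left to right):
  rows 0-3 [a,b,c=000]: 0100  = hex 4
  rows 4-7 [a,b,c=001]: 0100  = hex 4
  rows 8-11 [a,b,c=010]: 0100  = hex 4
  rows 12-15 [a,b,c=011]: 0100  = hex 4
  rows 16-19 [a,b,c=100]: 1100  = hex C
  rows 20-23 [a,b,c=101]: 1100  = hex C
  rows 24-27 [a,b,c=110]: 1100  = hex C
  rows 28-31 [a,b,c=111]: 1100  = hex C
Output column (row 0 .. row 31) = 01000100010001001100110011001100
Output column grouped in 4s = 0100 0100 0100 0100 1100 1100 1100 1100 = 0x4444CCCC
Convert to decimal digit by digit (value = value*16 + digit):
  4 -> 4
  4*16 + 4 = 68
  68*16 + 4 = 1092
  1092*16 + 4 = 17476
  17476*16 + 12 (C) = 279628
  279628*16 + 12 (C) = 4474060
  4474060*16 + 12 (C) = 71584972
  71584972*16 + 12 (C) = 1145359564
Decimal = 1145359564

1145359564


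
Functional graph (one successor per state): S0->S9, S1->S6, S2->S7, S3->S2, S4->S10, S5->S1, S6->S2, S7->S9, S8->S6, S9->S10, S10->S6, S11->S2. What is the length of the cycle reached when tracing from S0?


Trace from S0 until a state repeats:
  S0 -> S9 -> S10 -> S6 -> S2 -> S7 -> S9
S9 first seen at step 1, revisited at step 6.
Cycle length = 6 - 1 = 5

5


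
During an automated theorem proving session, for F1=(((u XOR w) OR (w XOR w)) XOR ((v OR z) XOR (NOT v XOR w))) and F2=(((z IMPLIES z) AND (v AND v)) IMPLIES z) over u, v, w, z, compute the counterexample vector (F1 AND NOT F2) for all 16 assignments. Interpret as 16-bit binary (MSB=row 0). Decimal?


F1 = (((u XOR w) OR (w XOR w)) XOR ((v OR z) XOR (NOT v XOR w)))
F2 = (((z IMPLIES z) AND (v AND v)) IMPLIES z)
Counterexample to F1=>F2 is where F1=1 and F2=0.
Evaluate each row (bits = u,v,w,z, MSB first):
  row 0 [0000]: F1=1 F2=1 -> F1&~F2 -> 0
  row 1 [0001]: F1=0 F2=1 -> F1&~F2 -> 0
  row 2 [0010]: F1=1 F2=1 -> F1&~F2 -> 0
  row 3 [0011]: F1=0 F2=1 -> F1&~F2 -> 0
  row 4 [0100]: F1=1 F2=0 -> F1&~F2 -> 1
  row 5 [0101]: F1=1 F2=1 -> F1&~F2 -> 0
  row 6 [0110]: F1=1 F2=0 -> F1&~F2 -> 1
  row 7 [0111]: F1=1 F2=1 -> F1&~F2 -> 0
  row 8 [1000]: F1=0 F2=1 -> F1&~F2 -> 0
  row 9 [1001]: F1=1 F2=1 -> F1&~F2 -> 0
  row 10 [1010]: F1=0 F2=1 -> F1&~F2 -> 0
  row 11 [1011]: F1=1 F2=1 -> F1&~F2 -> 0
  row 12 [1100]: F1=0 F2=0 -> F1&~F2 -> 0
  row 13 [1101]: F1=0 F2=1 -> F1&~F2 -> 0
  row 14 [1110]: F1=0 F2=0 -> F1&~F2 -> 0
  row 15 [1111]: F1=0 F2=1 -> F1&~F2 -> 0
Full result column, 4 rows per line (u,v fixed per line; w,z runs 00..11 left to right):
  rows 0-3 [u,v=00]: 0000  = hex 0
  rows 4-7 [u,v=01]: 1010  = hex A
  rows 8-11 [u,v=10]: 0000  = hex 0
  rows 12-15 [u,v=11]: 0000  = hex 0
Counterexample vector (row 0 .. row 15) = 0000101000000000
Output column grouped in 4s = 0000 1010 0000 0000 = 0x0A00
Convert to decimal digit by digit (value = value*16 + digit):
  0 -> 0
  0*16 + 10 (A) = 10
  10*16 + 0 = 160
  160*16 + 0 = 2560
Decimal = 2560

2560


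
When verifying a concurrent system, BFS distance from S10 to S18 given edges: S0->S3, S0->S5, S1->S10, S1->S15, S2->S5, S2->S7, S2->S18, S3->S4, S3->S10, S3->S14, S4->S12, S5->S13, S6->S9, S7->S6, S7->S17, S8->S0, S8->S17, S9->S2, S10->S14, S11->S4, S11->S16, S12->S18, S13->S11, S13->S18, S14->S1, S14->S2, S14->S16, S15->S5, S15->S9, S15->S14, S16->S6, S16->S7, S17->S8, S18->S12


BFS layer-by-layer from S10:
  dist 0: {S10}
  dist 1: {S14}
  dist 2: {S1, S2, S16}
  dist 3: {S5, S6, S7, S15, S18}
  -> S18 reached at distance 3
Shortest path length = 3

3


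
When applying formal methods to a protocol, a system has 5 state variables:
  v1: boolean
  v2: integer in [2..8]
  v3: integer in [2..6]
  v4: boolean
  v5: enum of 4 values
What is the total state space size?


State space = product of domain sizes of all variables.
Domain sizes:
  v1 (boolean): 2
  v2 (integer in [2..8]): 7
  v3 (integer in [2..6]): 5
  v4 (boolean): 2
  v5 (enum of 4 values): 4
Product = 2 * 7 * 5 * 2 * 4 = 560

560


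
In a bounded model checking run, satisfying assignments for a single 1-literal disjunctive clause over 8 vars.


Step 1: Total=2^8=256
Step 2: Unsat when all 1 false: 2^7=128
Step 3: Sat=256-128=128

128


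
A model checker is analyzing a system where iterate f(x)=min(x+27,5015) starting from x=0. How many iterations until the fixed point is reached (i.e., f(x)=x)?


Step 1: x=0, cap=5015, increment=27
Step 2: x grows by 27 each step until capped at 5015; fixed point is x=5015
Step 3: iterations = ceil(5015/27) = 186

186


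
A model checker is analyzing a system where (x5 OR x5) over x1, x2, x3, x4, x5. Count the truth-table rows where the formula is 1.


Formula: (x5 OR x5) over 5 vars (32 rows)
Evaluate each row (x1, x2, x3, x4, x5 as bits, MSB first):
  row 0 [00000]: (0 OR 0) -> 0
  row 1 [00001]: (1 OR 1) -> 1
  row 2 [00010]: (0 OR 0) -> 0
  row 3 [00011]: (1 OR 1) -> 1
  row 4 [00100]: (0 OR 0) -> 0
  row 5 [00101]: (1 OR 1) -> 1
  row 6 [00110]: (0 OR 0) -> 0
  row 7 [00111]: (1 OR 1) -> 1
  row 8 [01000]: (0 OR 0) -> 0
  row 9 [01001]: (1 OR 1) -> 1
  row 10 [01010]: (0 OR 0) -> 0
  row 11 [01011]: (1 OR 1) -> 1
  row 12 [01100]: (0 OR 0) -> 0
  row 13 [01101]: (1 OR 1) -> 1
  row 14 [01110]: (0 OR 0) -> 0
  row 15 [01111]: (1 OR 1) -> 1
  row 16 [10000]: (0 OR 0) -> 0
  row 17 [10001]: (1 OR 1) -> 1
  row 18 [10010]: (0 OR 0) -> 0
  row 19 [10011]: (1 OR 1) -> 1
  row 20 [10100]: (0 OR 0) -> 0
  row 21 [10101]: (1 OR 1) -> 1
  row 22 [10110]: (0 OR 0) -> 0
  row 23 [10111]: (1 OR 1) -> 1
  row 24 [11000]: (0 OR 0) -> 0
  row 25 [11001]: (1 OR 1) -> 1
  row 26 [11010]: (0 OR 0) -> 0
  row 27 [11011]: (1 OR 1) -> 1
  row 28 [11100]: (0 OR 0) -> 0
  row 29 [11101]: (1 OR 1) -> 1
  row 30 [11110]: (0 OR 0) -> 0
  row 31 [11111]: (1 OR 1) -> 1
Full result column, 8 rows per line (x1,x2 fixed per line; x3,x4,x5 runs 000..111 left to right):
  rows 0-7 [x1,x2=00]: 01010101  (ones: 4)
  rows 8-15 [x1,x2=01]: 01010101  (ones: 4)
  rows 16-23 [x1,x2=10]: 01010101  (ones: 4)
  rows 24-31 [x1,x2=11]: 01010101  (ones: 4)
Count of 1-rows = 4+4+4+4 = 16

16


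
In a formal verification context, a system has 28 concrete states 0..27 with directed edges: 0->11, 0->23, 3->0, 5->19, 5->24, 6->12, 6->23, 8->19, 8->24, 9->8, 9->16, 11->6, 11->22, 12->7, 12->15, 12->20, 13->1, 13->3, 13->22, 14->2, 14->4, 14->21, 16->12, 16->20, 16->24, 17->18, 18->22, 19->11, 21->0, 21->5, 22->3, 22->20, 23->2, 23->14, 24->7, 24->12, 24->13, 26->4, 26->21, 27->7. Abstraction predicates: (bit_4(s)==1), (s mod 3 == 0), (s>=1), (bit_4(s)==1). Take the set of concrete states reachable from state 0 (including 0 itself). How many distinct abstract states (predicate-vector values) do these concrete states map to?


BFS from 0:
Concrete reachable: {0, 1, 2, 3, 4, 5, 6, 7, 11, 12, 13, 14, 15, 19, 20, 21, 22, 23, 24}
Abstract via predicates (bit_4(s)==1), (s mod 3 == 0), (s>=1), (bit_4(s)==1):
  (0,0,1,0) <- {1, 2, 4, 5, 7, 11, 13, 14}
  (0,1,0,0) <- {0}
  (0,1,1,0) <- {3, 6, 12, 15}
  (1,0,1,1) <- {19, 20, 22, 23}
  (1,1,1,1) <- {21, 24}
Distinct abstract states = 5

5


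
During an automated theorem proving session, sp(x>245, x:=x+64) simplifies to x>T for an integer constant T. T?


Formula: sp(P, x:=E) = exists old_x. (x = E[old_x/x]) AND P[old_x/x] (old_x is the value of x before the assignment; eliminate old_x by solving x = E[old_x/x] for old_x)
Step 1: Precondition P: x>245, i.e. old_x > 245
Step 2: Assignment gives x = old_x + 64, so old_x = x - 64
Step 3: Substitute into P: x - 64 > 245
Step 4: Simplify: x > 245+64 = 309

309


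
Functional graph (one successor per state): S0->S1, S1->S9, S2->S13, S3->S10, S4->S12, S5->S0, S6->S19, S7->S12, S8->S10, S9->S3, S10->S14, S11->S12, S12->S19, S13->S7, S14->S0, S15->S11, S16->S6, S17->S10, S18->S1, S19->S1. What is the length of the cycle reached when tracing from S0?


Trace from S0 until a state repeats:
  S0 -> S1 -> S9 -> S3 -> S10 -> S14 -> S0
S0 first seen at step 0, revisited at step 6.
Cycle length = 6 - 0 = 6

6


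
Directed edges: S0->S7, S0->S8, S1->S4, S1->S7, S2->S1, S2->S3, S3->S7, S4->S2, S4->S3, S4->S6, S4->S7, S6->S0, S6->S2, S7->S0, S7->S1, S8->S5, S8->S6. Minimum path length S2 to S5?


BFS layer-by-layer from S2:
  dist 0: {S2}
  dist 1: {S1, S3}
  dist 2: {S4, S7}
  dist 3: {S0, S6}
  dist 4: {S8}
  dist 5: {S5}
  -> S5 reached at distance 5
Shortest path length = 5

5


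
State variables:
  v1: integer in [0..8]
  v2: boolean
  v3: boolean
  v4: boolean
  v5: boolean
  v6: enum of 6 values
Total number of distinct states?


State space = product of domain sizes of all variables.
Domain sizes:
  v1 (integer in [0..8]): 9
  v2 (boolean): 2
  v3 (boolean): 2
  v4 (boolean): 2
  v5 (boolean): 2
  v6 (enum of 6 values): 6
Product = 9 * 2 * 2 * 2 * 2 * 6 = 864

864


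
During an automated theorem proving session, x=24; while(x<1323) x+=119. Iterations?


Step 1: x goes from 24 toward 1323 by 119; the body runs while x<1323, so iterations = ceil((bound-start)/step)
Step 2: Distance=1299
Step 3: ceil(1299/119)=11

11


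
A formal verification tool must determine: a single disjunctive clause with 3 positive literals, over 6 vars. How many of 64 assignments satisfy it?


Step 1: Total=2^6=64
Step 2: Unsat when all 3 false: 2^3=8
Step 3: Sat=64-8=56

56


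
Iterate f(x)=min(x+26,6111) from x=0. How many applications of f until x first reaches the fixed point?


Step 1: x=0, cap=6111, increment=26
Step 2: x grows by 26 each step until capped at 6111; fixed point is x=6111
Step 3: iterations = ceil(6111/26) = 236

236


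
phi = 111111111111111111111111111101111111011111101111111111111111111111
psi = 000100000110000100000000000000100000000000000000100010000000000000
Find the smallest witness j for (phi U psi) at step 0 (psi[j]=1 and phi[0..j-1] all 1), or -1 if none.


(phi U psi) at 0: need smallest j with psi[j]=1 and phi[i]=1 for all i in [0,j).
Scan from step 0:
  step 0: phi=1, psi=0 -> continue
  step 1: phi=1, psi=0 -> continue
  step 2: phi=1, psi=0 -> continue
  step 3: psi=1 and phi held for [0,3) -> witness found
Witness step = 3

3


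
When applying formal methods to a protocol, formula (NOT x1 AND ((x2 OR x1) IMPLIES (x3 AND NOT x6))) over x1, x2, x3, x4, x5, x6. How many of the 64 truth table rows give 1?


Formula: (NOT x1 AND ((x2 OR x1) IMPLIES (x3 AND NOT x6))) over 6 vars (64 rows)
Evaluate each row (x1, x2, x3, x4, x5, x6 as bits, MSB first):
  row 0 [000000]: (NOT 0 AND ((0 OR 0) IMPLIES (0 AND NOT 0))) -> 1
  row 1 [000001]: (NOT 0 AND ((0 OR 0) IMPLIES (0 AND NOT 1))) -> 1
  row 2 [000010]: (NOT 0 AND ((0 OR 0) IMPLIES (0 AND NOT 0))) -> 1
  row 3 [000011]: (NOT 0 AND ((0 OR 0) IMPLIES (0 AND NOT 1))) -> 1
  row 4 [000100]: (NOT 0 AND ((0 OR 0) IMPLIES (0 AND NOT 0))) -> 1
  (every remaining row is evaluated the same way; all 64 results are listed next)
Full result column, 8 rows per line (x1,x2,x3 fixed per line; x4,x5,x6 runs 000..111 left to right):
  rows 0-7 [x1,x2,x3=000]: 11111111  (ones: 8)
  rows 8-15 [x1,x2,x3=001]: 11111111  (ones: 8)
  rows 16-23 [x1,x2,x3=010]: 00000000  (ones: 0)
  rows 24-31 [x1,x2,x3=011]: 10101010  (ones: 4)
  rows 32-39 [x1,x2,x3=100]: 00000000  (ones: 0)
  rows 40-47 [x1,x2,x3=101]: 00000000  (ones: 0)
  rows 48-55 [x1,x2,x3=110]: 00000000  (ones: 0)
  rows 56-63 [x1,x2,x3=111]: 00000000  (ones: 0)
Count of 1-rows = 8+8+0+4+0+0+0+0 = 20

20


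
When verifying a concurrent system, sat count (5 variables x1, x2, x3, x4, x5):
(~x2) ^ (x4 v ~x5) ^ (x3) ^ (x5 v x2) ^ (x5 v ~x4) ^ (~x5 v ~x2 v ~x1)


CNF with 6 clauses over 5 vars (32 assignments).
An assignment satisfies CNF iff every clause has >=1 true literal.
Check each row (bits = x1,x2,x3,x4,x5; clause T/F shown):
  row 0 [00000]: clauses=TTFFTT -> 0
  row 1 [00001]: clauses=TFFTTT -> 0
  row 2 [00010]: clauses=TTFFFT -> 0
  row 3 [00011]: clauses=TTFTTT -> 0
  row 4 [00100]: clauses=TTTFTT -> 0
  row 5 [00101]: clauses=TFTTTT -> 0
  row 6 [00110]: clauses=TTTFFT -> 0
  row 7 [00111]: clauses=TTTTTT -> 1
  row 8 [01000]: clauses=FTFTTT -> 0
  row 9 [01001]: clauses=FFFTTT -> 0
  row 10 [01010]: clauses=FTFTFT -> 0
  row 11 [01011]: clauses=FTFTTT -> 0
  row 12 [01100]: clauses=FTTTTT -> 0
  row 13 [01101]: clauses=FFTTTT -> 0
  row 14 [01110]: clauses=FTTTFT -> 0
  row 15 [01111]: clauses=FTTTTT -> 0
  row 16 [10000]: clauses=TTFFTT -> 0
  row 17 [10001]: clauses=TFFTTT -> 0
  row 18 [10010]: clauses=TTFFFT -> 0
  row 19 [10011]: clauses=TTFTTT -> 0
  row 20 [10100]: clauses=TTTFTT -> 0
  row 21 [10101]: clauses=TFTTTT -> 0
  row 22 [10110]: clauses=TTTFFT -> 0
  row 23 [10111]: clauses=TTTTTT -> 1
  row 24 [11000]: clauses=FTFTTT -> 0
  row 25 [11001]: clauses=FFFTTF -> 0
  row 26 [11010]: clauses=FTFTFT -> 0
  row 27 [11011]: clauses=FTFTTF -> 0
  row 28 [11100]: clauses=FTTTTT -> 0
  row 29 [11101]: clauses=FFTTTF -> 0
  row 30 [11110]: clauses=FTTTFT -> 0
  row 31 [11111]: clauses=FTTTTF -> 0
Full result column, 8 rows per line (x1,x2 fixed per line; x3,x4,x5 runs 000..111 left to right):
  rows 0-7 [x1,x2=00]: 00000001  (ones: 1)
  rows 8-15 [x1,x2=01]: 00000000  (ones: 0)
  rows 16-23 [x1,x2=10]: 00000001  (ones: 1)
  rows 24-31 [x1,x2=11]: 00000000  (ones: 0)
Satisfying assignments = 1+0+1+0 = 2

2


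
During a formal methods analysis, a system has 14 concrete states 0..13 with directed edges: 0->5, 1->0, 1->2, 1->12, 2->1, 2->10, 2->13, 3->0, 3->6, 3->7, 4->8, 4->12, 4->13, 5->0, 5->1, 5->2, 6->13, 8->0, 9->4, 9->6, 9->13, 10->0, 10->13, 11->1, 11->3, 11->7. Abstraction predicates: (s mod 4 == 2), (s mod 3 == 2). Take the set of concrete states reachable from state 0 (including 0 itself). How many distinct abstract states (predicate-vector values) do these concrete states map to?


BFS from 0:
Concrete reachable: {0, 1, 2, 5, 10, 12, 13}
Abstract via predicates (s mod 4 == 2), (s mod 3 == 2):
  (0,0) <- {0, 1, 12, 13}
  (0,1) <- {5}
  (1,0) <- {10}
  (1,1) <- {2}
Distinct abstract states = 4

4


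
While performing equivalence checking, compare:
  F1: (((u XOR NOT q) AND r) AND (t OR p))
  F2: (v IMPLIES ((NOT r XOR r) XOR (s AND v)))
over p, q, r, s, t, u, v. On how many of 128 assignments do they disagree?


F1 = (((u XOR NOT q) AND r) AND (t OR p))
F2 = (v IMPLIES ((NOT r XOR r) XOR (s AND v)))
Evaluate both on each of 128 rows (bits = p,q,r,s,t,u,v):
  row 0 [0000000]: F1=0 F2=1 (differ) -> 1
  row 1 [0000001]: F1=0 F2=1 (differ) -> 1
  row 2 [0000010]: F1=0 F2=1 (differ) -> 1
  row 3 [0000011]: F1=0 F2=1 (differ) -> 1
  row 4 [0000100]: F1=0 F2=1 (differ) -> 1
  (every remaining row is evaluated the same way; all 128 results are listed next)
Full result column, 8 rows per line (p,q,r,s fixed per line; t,u,v runs 000..111 left to right):
  rows 0-7 [p,q,r,s=0000]: 11111111  (ones: 8)
  rows 8-15 [p,q,r,s=0001]: 10101010  (ones: 4)
  rows 16-23 [p,q,r,s=0010]: 11110011  (ones: 6)
  rows 24-31 [p,q,r,s=0011]: 10100110  (ones: 4)
  rows 32-39 [p,q,r,s=0100]: 11111111  (ones: 8)
  rows 40-47 [p,q,r,s=0101]: 10101010  (ones: 4)
  rows 48-55 [p,q,r,s=0110]: 11111100  (ones: 6)
  rows 56-63 [p,q,r,s=0111]: 10101001  (ones: 4)
  rows 64-71 [p,q,r,s=1000]: 11111111  (ones: 8)
  rows 72-79 [p,q,r,s=1001]: 10101010  (ones: 4)
  rows 80-87 [p,q,r,s=1010]: 00110011  (ones: 4)
  rows 88-95 [p,q,r,s=1011]: 01100110  (ones: 4)
  rows 96-103 [p,q,r,s=1100]: 11111111  (ones: 8)
  rows 104-111 [p,q,r,s=1101]: 10101010  (ones: 4)
  rows 112-119 [p,q,r,s=1110]: 11001100  (ones: 4)
  rows 120-127 [p,q,r,s=1111]: 10011001  (ones: 4)
Disagreements = 8+4+6+4+8+4+6+4+8+4+4+4+8+4+4+4 = 84

84


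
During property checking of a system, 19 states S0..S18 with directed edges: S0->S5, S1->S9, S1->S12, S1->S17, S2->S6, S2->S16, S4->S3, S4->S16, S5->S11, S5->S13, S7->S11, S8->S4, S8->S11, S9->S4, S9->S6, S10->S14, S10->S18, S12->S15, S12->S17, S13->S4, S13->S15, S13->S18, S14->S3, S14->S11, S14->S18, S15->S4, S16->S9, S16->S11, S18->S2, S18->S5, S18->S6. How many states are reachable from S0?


BFS from S0:
  layer 0: {S0}
  layer 1: {S5}
  layer 2: {S11, S13}
  layer 3: {S4, S15, S18}
  layer 4: {S2, S3, S6, S16}
  layer 5: {S9}
Reachable set: {S0, S2, S3, S4, S5, S6, S9, S11, S13, S15, S16, S18}
Count = 12

12


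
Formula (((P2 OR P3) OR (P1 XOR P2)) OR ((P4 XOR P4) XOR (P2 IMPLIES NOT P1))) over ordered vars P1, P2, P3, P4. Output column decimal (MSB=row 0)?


Formula: (((P2 OR P3) OR (P1 XOR P2)) OR ((P4 XOR P4) XOR (P2 IMPLIES NOT P1))) over P1, P2, P3, P4 (16 rows)
Evaluate each row (bits = P1,P2,P3,P4, MSB first):
  row 0 [0000]: (((0 OR 0) OR (0 XOR 0)) OR ((0 XOR 0) XOR (0 IMPLIES NOT 0))) -> 1
  row 1 [0001]: (((0 OR 0) OR (0 XOR 0)) OR ((1 XOR 1) XOR (0 IMPLIES NOT 0))) -> 1
  row 2 [0010]: (((0 OR 1) OR (0 XOR 0)) OR ((0 XOR 0) XOR (0 IMPLIES NOT 0))) -> 1
  row 3 [0011]: (((0 OR 1) OR (0 XOR 0)) OR ((1 XOR 1) XOR (0 IMPLIES NOT 0))) -> 1
  row 4 [0100]: (((1 OR 0) OR (0 XOR 1)) OR ((0 XOR 0) XOR (1 IMPLIES NOT 0))) -> 1
  row 5 [0101]: (((1 OR 0) OR (0 XOR 1)) OR ((1 XOR 1) XOR (1 IMPLIES NOT 0))) -> 1
  row 6 [0110]: (((1 OR 1) OR (0 XOR 1)) OR ((0 XOR 0) XOR (1 IMPLIES NOT 0))) -> 1
  row 7 [0111]: (((1 OR 1) OR (0 XOR 1)) OR ((1 XOR 1) XOR (1 IMPLIES NOT 0))) -> 1
  row 8 [1000]: (((0 OR 0) OR (1 XOR 0)) OR ((0 XOR 0) XOR (0 IMPLIES NOT 1))) -> 1
  row 9 [1001]: (((0 OR 0) OR (1 XOR 0)) OR ((1 XOR 1) XOR (0 IMPLIES NOT 1))) -> 1
  row 10 [1010]: (((0 OR 1) OR (1 XOR 0)) OR ((0 XOR 0) XOR (0 IMPLIES NOT 1))) -> 1
  row 11 [1011]: (((0 OR 1) OR (1 XOR 0)) OR ((1 XOR 1) XOR (0 IMPLIES NOT 1))) -> 1
  row 12 [1100]: (((1 OR 0) OR (1 XOR 1)) OR ((0 XOR 0) XOR (1 IMPLIES NOT 1))) -> 1
  row 13 [1101]: (((1 OR 0) OR (1 XOR 1)) OR ((1 XOR 1) XOR (1 IMPLIES NOT 1))) -> 1
  row 14 [1110]: (((1 OR 1) OR (1 XOR 1)) OR ((0 XOR 0) XOR (1 IMPLIES NOT 1))) -> 1
  row 15 [1111]: (((1 OR 1) OR (1 XOR 1)) OR ((1 XOR 1) XOR (1 IMPLIES NOT 1))) -> 1
Full result column, 4 rows per line (P1,P2 fixed per line; P3,P4 runs 00..11 left to right):
  rows 0-3 [P1,P2=00]: 1111  = hex F
  rows 4-7 [P1,P2=01]: 1111  = hex F
  rows 8-11 [P1,P2=10]: 1111  = hex F
  rows 12-15 [P1,P2=11]: 1111  = hex F
Output column (row 0 .. row 15) = 1111111111111111
Output column grouped in 4s = 1111 1111 1111 1111 = 0xFFFF
Convert to decimal digit by digit (value = value*16 + digit):
  F -> 15
  15*16 + 15 (F) = 255
  255*16 + 15 (F) = 4095
  4095*16 + 15 (F) = 65535
Decimal = 65535

65535


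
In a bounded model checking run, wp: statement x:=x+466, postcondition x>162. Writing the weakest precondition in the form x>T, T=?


Formula: wp(x:=E, P) = P[E/x] (substitute E for x in postcondition)
Step 1: Postcondition: x>162
Step 2: Substitute x+466 for x: x+466>162
Step 3: Solve for x: x > 162-466 = -304

-304


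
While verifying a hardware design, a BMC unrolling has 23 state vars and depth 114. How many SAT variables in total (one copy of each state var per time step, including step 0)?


BMC unrolls to depth k, creating one copy of each state var for steps 0..k.
Step count = 114 + 1 = 115 (steps 0 through 114)
Vars per step = 23
Total = 23 * 115 = 2645

2645


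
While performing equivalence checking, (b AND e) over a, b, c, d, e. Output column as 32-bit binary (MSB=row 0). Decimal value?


Formula: (b AND e) over a, b, c, d, e (32 rows)
Evaluate each row (bits = a,b,c,d,e, MSB first):
  row 0 [00000]: (0 AND 0) -> 0
  row 1 [00001]: (0 AND 1) -> 0
  row 2 [00010]: (0 AND 0) -> 0
  row 3 [00011]: (0 AND 1) -> 0
  row 4 [00100]: (0 AND 0) -> 0
  row 5 [00101]: (0 AND 1) -> 0
  row 6 [00110]: (0 AND 0) -> 0
  row 7 [00111]: (0 AND 1) -> 0
  row 8 [01000]: (1 AND 0) -> 0
  row 9 [01001]: (1 AND 1) -> 1
  row 10 [01010]: (1 AND 0) -> 0
  row 11 [01011]: (1 AND 1) -> 1
  row 12 [01100]: (1 AND 0) -> 0
  row 13 [01101]: (1 AND 1) -> 1
  row 14 [01110]: (1 AND 0) -> 0
  row 15 [01111]: (1 AND 1) -> 1
  row 16 [10000]: (0 AND 0) -> 0
  row 17 [10001]: (0 AND 1) -> 0
  row 18 [10010]: (0 AND 0) -> 0
  row 19 [10011]: (0 AND 1) -> 0
  row 20 [10100]: (0 AND 0) -> 0
  row 21 [10101]: (0 AND 1) -> 0
  row 22 [10110]: (0 AND 0) -> 0
  row 23 [10111]: (0 AND 1) -> 0
  row 24 [11000]: (1 AND 0) -> 0
  row 25 [11001]: (1 AND 1) -> 1
  row 26 [11010]: (1 AND 0) -> 0
  row 27 [11011]: (1 AND 1) -> 1
  row 28 [11100]: (1 AND 0) -> 0
  row 29 [11101]: (1 AND 1) -> 1
  row 30 [11110]: (1 AND 0) -> 0
  row 31 [11111]: (1 AND 1) -> 1
Full result column, 4 rows per line (a,b,c fixed per line; d,e runs 00..11 left to right):
  rows 0-3 [a,b,c=000]: 0000  = hex 0
  rows 4-7 [a,b,c=001]: 0000  = hex 0
  rows 8-11 [a,b,c=010]: 0101  = hex 5
  rows 12-15 [a,b,c=011]: 0101  = hex 5
  rows 16-19 [a,b,c=100]: 0000  = hex 0
  rows 20-23 [a,b,c=101]: 0000  = hex 0
  rows 24-27 [a,b,c=110]: 0101  = hex 5
  rows 28-31 [a,b,c=111]: 0101  = hex 5
Output column (row 0 .. row 31) = 00000000010101010000000001010101
Output column grouped in 4s = 0000 0000 0101 0101 0000 0000 0101 0101 = 0x00550055
Convert to decimal digit by digit (value = value*16 + digit):
  0 -> 0
  0*16 + 0 = 0
  0*16 + 5 = 5
  5*16 + 5 = 85
  85*16 + 0 = 1360
  1360*16 + 0 = 21760
  21760*16 + 5 = 348165
  348165*16 + 5 = 5570645
Decimal = 5570645

5570645


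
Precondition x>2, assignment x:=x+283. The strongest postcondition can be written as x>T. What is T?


Formula: sp(P, x:=E) = exists old_x. (x = E[old_x/x]) AND P[old_x/x] (old_x is the value of x before the assignment; eliminate old_x by solving x = E[old_x/x] for old_x)
Step 1: Precondition P: x>2, i.e. old_x > 2
Step 2: Assignment gives x = old_x + 283, so old_x = x - 283
Step 3: Substitute into P: x - 283 > 2
Step 4: Simplify: x > 2+283 = 285

285


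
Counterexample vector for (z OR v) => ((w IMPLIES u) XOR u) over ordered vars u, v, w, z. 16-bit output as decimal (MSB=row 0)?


F1 = (z OR v)
F2 = ((w IMPLIES u) XOR u)
Counterexample to F1=>F2 is where F1=1 and F2=0.
Evaluate each row (bits = u,v,w,z, MSB first):
  row 0 [0000]: F1=0 F2=1 -> F1&~F2 -> 0
  row 1 [0001]: F1=1 F2=1 -> F1&~F2 -> 0
  row 2 [0010]: F1=0 F2=0 -> F1&~F2 -> 0
  row 3 [0011]: F1=1 F2=0 -> F1&~F2 -> 1
  row 4 [0100]: F1=1 F2=1 -> F1&~F2 -> 0
  row 5 [0101]: F1=1 F2=1 -> F1&~F2 -> 0
  row 6 [0110]: F1=1 F2=0 -> F1&~F2 -> 1
  row 7 [0111]: F1=1 F2=0 -> F1&~F2 -> 1
  row 8 [1000]: F1=0 F2=0 -> F1&~F2 -> 0
  row 9 [1001]: F1=1 F2=0 -> F1&~F2 -> 1
  row 10 [1010]: F1=0 F2=0 -> F1&~F2 -> 0
  row 11 [1011]: F1=1 F2=0 -> F1&~F2 -> 1
  row 12 [1100]: F1=1 F2=0 -> F1&~F2 -> 1
  row 13 [1101]: F1=1 F2=0 -> F1&~F2 -> 1
  row 14 [1110]: F1=1 F2=0 -> F1&~F2 -> 1
  row 15 [1111]: F1=1 F2=0 -> F1&~F2 -> 1
Full result column, 4 rows per line (u,v fixed per line; w,z runs 00..11 left to right):
  rows 0-3 [u,v=00]: 0001  = hex 1
  rows 4-7 [u,v=01]: 0011  = hex 3
  rows 8-11 [u,v=10]: 0101  = hex 5
  rows 12-15 [u,v=11]: 1111  = hex F
Counterexample vector (row 0 .. row 15) = 0001001101011111
Output column grouped in 4s = 0001 0011 0101 1111 = 0x135F
Convert to decimal digit by digit (value = value*16 + digit):
  1 -> 1
  1*16 + 3 = 19
  19*16 + 5 = 309
  309*16 + 15 (F) = 4959
Decimal = 4959

4959


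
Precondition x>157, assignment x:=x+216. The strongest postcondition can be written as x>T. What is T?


Formula: sp(P, x:=E) = exists old_x. (x = E[old_x/x]) AND P[old_x/x] (old_x is the value of x before the assignment; eliminate old_x by solving x = E[old_x/x] for old_x)
Step 1: Precondition P: x>157, i.e. old_x > 157
Step 2: Assignment gives x = old_x + 216, so old_x = x - 216
Step 3: Substitute into P: x - 216 > 157
Step 4: Simplify: x > 157+216 = 373

373


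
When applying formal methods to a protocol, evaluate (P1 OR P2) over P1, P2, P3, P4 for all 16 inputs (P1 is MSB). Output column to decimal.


Formula: (P1 OR P2) over P1, P2, P3, P4 (16 rows)
Evaluate each row (bits = P1,P2,P3,P4, MSB first):
  row 0 [0000]: (0 OR 0) -> 0
  row 1 [0001]: (0 OR 0) -> 0
  row 2 [0010]: (0 OR 0) -> 0
  row 3 [0011]: (0 OR 0) -> 0
  row 4 [0100]: (0 OR 1) -> 1
  row 5 [0101]: (0 OR 1) -> 1
  row 6 [0110]: (0 OR 1) -> 1
  row 7 [0111]: (0 OR 1) -> 1
  row 8 [1000]: (1 OR 0) -> 1
  row 9 [1001]: (1 OR 0) -> 1
  row 10 [1010]: (1 OR 0) -> 1
  row 11 [1011]: (1 OR 0) -> 1
  row 12 [1100]: (1 OR 1) -> 1
  row 13 [1101]: (1 OR 1) -> 1
  row 14 [1110]: (1 OR 1) -> 1
  row 15 [1111]: (1 OR 1) -> 1
Full result column, 4 rows per line (P1,P2 fixed per line; P3,P4 runs 00..11 left to right):
  rows 0-3 [P1,P2=00]: 0000  = hex 0
  rows 4-7 [P1,P2=01]: 1111  = hex F
  rows 8-11 [P1,P2=10]: 1111  = hex F
  rows 12-15 [P1,P2=11]: 1111  = hex F
Output column (row 0 .. row 15) = 0000111111111111
Output column grouped in 4s = 0000 1111 1111 1111 = 0x0FFF
Convert to decimal digit by digit (value = value*16 + digit):
  0 -> 0
  0*16 + 15 (F) = 15
  15*16 + 15 (F) = 255
  255*16 + 15 (F) = 4095
Decimal = 4095

4095


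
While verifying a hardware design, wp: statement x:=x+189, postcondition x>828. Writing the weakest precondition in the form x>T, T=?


Formula: wp(x:=E, P) = P[E/x] (substitute E for x in postcondition)
Step 1: Postcondition: x>828
Step 2: Substitute x+189 for x: x+189>828
Step 3: Solve for x: x > 828-189 = 639

639


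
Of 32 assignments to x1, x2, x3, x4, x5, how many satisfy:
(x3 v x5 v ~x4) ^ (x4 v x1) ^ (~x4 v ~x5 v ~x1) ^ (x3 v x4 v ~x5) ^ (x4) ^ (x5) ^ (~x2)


CNF with 7 clauses over 5 vars (32 assignments).
An assignment satisfies CNF iff every clause has >=1 true literal.
Check each row (bits = x1,x2,x3,x4,x5; clause T/F shown):
  row 0 [00000]: clauses=TFTTFFT -> 0
  row 1 [00001]: clauses=TFTFFTT -> 0
  row 2 [00010]: clauses=FTTTTFT -> 0
  row 3 [00011]: clauses=TTTTTTT -> 1
  row 4 [00100]: clauses=TFTTFFT -> 0
  row 5 [00101]: clauses=TFTTFTT -> 0
  row 6 [00110]: clauses=TTTTTFT -> 0
  row 7 [00111]: clauses=TTTTTTT -> 1
  row 8 [01000]: clauses=TFTTFFF -> 0
  row 9 [01001]: clauses=TFTFFTF -> 0
  row 10 [01010]: clauses=FTTTTFF -> 0
  row 11 [01011]: clauses=TTTTTTF -> 0
  row 12 [01100]: clauses=TFTTFFF -> 0
  row 13 [01101]: clauses=TFTTFTF -> 0
  row 14 [01110]: clauses=TTTTTFF -> 0
  row 15 [01111]: clauses=TTTTTTF -> 0
  row 16 [10000]: clauses=TTTTFFT -> 0
  row 17 [10001]: clauses=TTTFFTT -> 0
  row 18 [10010]: clauses=FTTTTFT -> 0
  row 19 [10011]: clauses=TTFTTTT -> 0
  row 20 [10100]: clauses=TTTTFFT -> 0
  row 21 [10101]: clauses=TTTTFTT -> 0
  row 22 [10110]: clauses=TTTTTFT -> 0
  row 23 [10111]: clauses=TTFTTTT -> 0
  row 24 [11000]: clauses=TTTTFFF -> 0
  row 25 [11001]: clauses=TTTFFTF -> 0
  row 26 [11010]: clauses=FTTTTFF -> 0
  row 27 [11011]: clauses=TTFTTTF -> 0
  row 28 [11100]: clauses=TTTTFFF -> 0
  row 29 [11101]: clauses=TTTTFTF -> 0
  row 30 [11110]: clauses=TTTTTFF -> 0
  row 31 [11111]: clauses=TTFTTTF -> 0
Full result column, 8 rows per line (x1,x2 fixed per line; x3,x4,x5 runs 000..111 left to right):
  rows 0-7 [x1,x2=00]: 00010001  (ones: 2)
  rows 8-15 [x1,x2=01]: 00000000  (ones: 0)
  rows 16-23 [x1,x2=10]: 00000000  (ones: 0)
  rows 24-31 [x1,x2=11]: 00000000  (ones: 0)
Satisfying assignments = 2+0+0+0 = 2

2


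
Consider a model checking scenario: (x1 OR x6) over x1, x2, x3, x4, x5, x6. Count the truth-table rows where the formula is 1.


Formula: (x1 OR x6) over 6 vars (64 rows)
Evaluate each row (x1, x2, x3, x4, x5, x6 as bits, MSB first):
  row 0 [000000]: (0 OR 0) -> 0
  row 1 [000001]: (0 OR 1) -> 1
  row 2 [000010]: (0 OR 0) -> 0
  row 3 [000011]: (0 OR 1) -> 1
  row 4 [000100]: (0 OR 0) -> 0
  (every remaining row is evaluated the same way; all 64 results are listed next)
Full result column, 8 rows per line (x1,x2,x3 fixed per line; x4,x5,x6 runs 000..111 left to right):
  rows 0-7 [x1,x2,x3=000]: 01010101  (ones: 4)
  rows 8-15 [x1,x2,x3=001]: 01010101  (ones: 4)
  rows 16-23 [x1,x2,x3=010]: 01010101  (ones: 4)
  rows 24-31 [x1,x2,x3=011]: 01010101  (ones: 4)
  rows 32-39 [x1,x2,x3=100]: 11111111  (ones: 8)
  rows 40-47 [x1,x2,x3=101]: 11111111  (ones: 8)
  rows 48-55 [x1,x2,x3=110]: 11111111  (ones: 8)
  rows 56-63 [x1,x2,x3=111]: 11111111  (ones: 8)
Count of 1-rows = 4+4+4+4+8+8+8+8 = 48

48


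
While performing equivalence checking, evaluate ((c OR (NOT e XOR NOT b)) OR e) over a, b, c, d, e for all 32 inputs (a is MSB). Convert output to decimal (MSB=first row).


Formula: ((c OR (NOT e XOR NOT b)) OR e) over a, b, c, d, e (32 rows)
Evaluate each row (bits = a,b,c,d,e, MSB first):
  row 0 [00000]: ((0 OR (NOT 0 XOR NOT 0)) OR 0) -> 0
  row 1 [00001]: ((0 OR (NOT 1 XOR NOT 0)) OR 1) -> 1
  row 2 [00010]: ((0 OR (NOT 0 XOR NOT 0)) OR 0) -> 0
  row 3 [00011]: ((0 OR (NOT 1 XOR NOT 0)) OR 1) -> 1
  row 4 [00100]: ((1 OR (NOT 0 XOR NOT 0)) OR 0) -> 1
  row 5 [00101]: ((1 OR (NOT 1 XOR NOT 0)) OR 1) -> 1
  row 6 [00110]: ((1 OR (NOT 0 XOR NOT 0)) OR 0) -> 1
  row 7 [00111]: ((1 OR (NOT 1 XOR NOT 0)) OR 1) -> 1
  row 8 [01000]: ((0 OR (NOT 0 XOR NOT 1)) OR 0) -> 1
  row 9 [01001]: ((0 OR (NOT 1 XOR NOT 1)) OR 1) -> 1
  row 10 [01010]: ((0 OR (NOT 0 XOR NOT 1)) OR 0) -> 1
  row 11 [01011]: ((0 OR (NOT 1 XOR NOT 1)) OR 1) -> 1
  row 12 [01100]: ((1 OR (NOT 0 XOR NOT 1)) OR 0) -> 1
  row 13 [01101]: ((1 OR (NOT 1 XOR NOT 1)) OR 1) -> 1
  row 14 [01110]: ((1 OR (NOT 0 XOR NOT 1)) OR 0) -> 1
  row 15 [01111]: ((1 OR (NOT 1 XOR NOT 1)) OR 1) -> 1
  row 16 [10000]: ((0 OR (NOT 0 XOR NOT 0)) OR 0) -> 0
  row 17 [10001]: ((0 OR (NOT 1 XOR NOT 0)) OR 1) -> 1
  row 18 [10010]: ((0 OR (NOT 0 XOR NOT 0)) OR 0) -> 0
  row 19 [10011]: ((0 OR (NOT 1 XOR NOT 0)) OR 1) -> 1
  row 20 [10100]: ((1 OR (NOT 0 XOR NOT 0)) OR 0) -> 1
  row 21 [10101]: ((1 OR (NOT 1 XOR NOT 0)) OR 1) -> 1
  row 22 [10110]: ((1 OR (NOT 0 XOR NOT 0)) OR 0) -> 1
  row 23 [10111]: ((1 OR (NOT 1 XOR NOT 0)) OR 1) -> 1
  row 24 [11000]: ((0 OR (NOT 0 XOR NOT 1)) OR 0) -> 1
  row 25 [11001]: ((0 OR (NOT 1 XOR NOT 1)) OR 1) -> 1
  row 26 [11010]: ((0 OR (NOT 0 XOR NOT 1)) OR 0) -> 1
  row 27 [11011]: ((0 OR (NOT 1 XOR NOT 1)) OR 1) -> 1
  row 28 [11100]: ((1 OR (NOT 0 XOR NOT 1)) OR 0) -> 1
  row 29 [11101]: ((1 OR (NOT 1 XOR NOT 1)) OR 1) -> 1
  row 30 [11110]: ((1 OR (NOT 0 XOR NOT 1)) OR 0) -> 1
  row 31 [11111]: ((1 OR (NOT 1 XOR NOT 1)) OR 1) -> 1
Full result column, 4 rows per line (a,b,c fixed per line; d,e runs 00..11 left to right):
  rows 0-3 [a,b,c=000]: 0101  = hex 5
  rows 4-7 [a,b,c=001]: 1111  = hex F
  rows 8-11 [a,b,c=010]: 1111  = hex F
  rows 12-15 [a,b,c=011]: 1111  = hex F
  rows 16-19 [a,b,c=100]: 0101  = hex 5
  rows 20-23 [a,b,c=101]: 1111  = hex F
  rows 24-27 [a,b,c=110]: 1111  = hex F
  rows 28-31 [a,b,c=111]: 1111  = hex F
Output column (row 0 .. row 31) = 01011111111111110101111111111111
Output column grouped in 4s = 0101 1111 1111 1111 0101 1111 1111 1111 = 0x5FFF5FFF
Convert to decimal digit by digit (value = value*16 + digit):
  5 -> 5
  5*16 + 15 (F) = 95
  95*16 + 15 (F) = 1535
  1535*16 + 15 (F) = 24575
  24575*16 + 5 = 393205
  393205*16 + 15 (F) = 6291295
  6291295*16 + 15 (F) = 100660735
  100660735*16 + 15 (F) = 1610571775
Decimal = 1610571775

1610571775


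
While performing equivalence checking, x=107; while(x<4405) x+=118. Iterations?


Step 1: x goes from 107 toward 4405 by 118; the body runs while x<4405, so iterations = ceil((bound-start)/step)
Step 2: Distance=4298
Step 3: ceil(4298/118)=37

37


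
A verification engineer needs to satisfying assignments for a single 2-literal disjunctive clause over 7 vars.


Step 1: Total=2^7=128
Step 2: Unsat when all 2 false: 2^5=32
Step 3: Sat=128-32=96

96


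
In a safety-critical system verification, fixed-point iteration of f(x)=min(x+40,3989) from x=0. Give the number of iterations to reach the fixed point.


Step 1: x=0, cap=3989, increment=40
Step 2: x grows by 40 each step until capped at 3989; fixed point is x=3989
Step 3: iterations = ceil(3989/40) = 100

100


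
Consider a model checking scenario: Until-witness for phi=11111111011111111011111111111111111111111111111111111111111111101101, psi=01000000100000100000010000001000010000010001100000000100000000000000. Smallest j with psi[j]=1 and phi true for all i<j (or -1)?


(phi U psi) at 0: need smallest j with psi[j]=1 and phi[i]=1 for all i in [0,j).
Scan from step 0:
  step 0: phi=1, psi=0 -> continue
  step 1: psi=1 and phi held for [0,1) -> witness found
Witness step = 1

1


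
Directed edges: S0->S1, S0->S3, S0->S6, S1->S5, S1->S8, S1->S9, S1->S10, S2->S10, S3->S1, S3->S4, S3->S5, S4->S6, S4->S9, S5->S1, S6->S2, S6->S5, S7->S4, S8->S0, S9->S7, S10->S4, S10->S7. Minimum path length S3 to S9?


BFS layer-by-layer from S3:
  dist 0: {S3}
  dist 1: {S1, S4, S5}
  dist 2: {S6, S8, S9, S10}
  -> S9 reached at distance 2
Shortest path length = 2

2


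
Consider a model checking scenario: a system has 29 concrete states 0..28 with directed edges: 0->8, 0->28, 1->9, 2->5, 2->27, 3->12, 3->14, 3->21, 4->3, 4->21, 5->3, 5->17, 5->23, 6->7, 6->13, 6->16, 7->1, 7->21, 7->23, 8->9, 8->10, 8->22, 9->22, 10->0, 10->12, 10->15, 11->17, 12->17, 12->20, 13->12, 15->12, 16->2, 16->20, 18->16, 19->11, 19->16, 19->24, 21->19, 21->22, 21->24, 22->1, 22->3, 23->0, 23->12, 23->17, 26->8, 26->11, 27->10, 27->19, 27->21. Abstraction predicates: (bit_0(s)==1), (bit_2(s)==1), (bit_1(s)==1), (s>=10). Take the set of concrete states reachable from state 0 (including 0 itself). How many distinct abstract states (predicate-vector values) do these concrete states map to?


BFS from 0:
Concrete reachable: {0, 1, 2, 3, 5, 8, 9, 10, 11, 12, 14, 15, 16, 17, 19, 20, 21, 22, 23, 24, 27, 28}
Abstract via predicates (bit_0(s)==1), (bit_2(s)==1), (bit_1(s)==1), (s>=10):
  (0,0,0,0) <- {0, 8}
  (0,0,0,1) <- {16, 24}
  (0,0,1,0) <- {2}
  (0,0,1,1) <- {10}
  (0,1,0,1) <- {12, 20, 28}
  (0,1,1,1) <- {14, 22}
  (1,0,0,0) <- {1, 9}
  (1,0,0,1) <- {17}
  (1,0,1,0) <- {3}
  (1,0,1,1) <- {11, 19, 27}
  (1,1,0,0) <- {5}
  (1,1,0,1) <- {21}
  (1,1,1,1) <- {15, 23}
Distinct abstract states = 13

13


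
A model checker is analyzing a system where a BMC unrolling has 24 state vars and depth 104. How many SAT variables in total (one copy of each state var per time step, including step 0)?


BMC unrolls to depth k, creating one copy of each state var for steps 0..k.
Step count = 104 + 1 = 105 (steps 0 through 104)
Vars per step = 24
Total = 24 * 105 = 2520

2520


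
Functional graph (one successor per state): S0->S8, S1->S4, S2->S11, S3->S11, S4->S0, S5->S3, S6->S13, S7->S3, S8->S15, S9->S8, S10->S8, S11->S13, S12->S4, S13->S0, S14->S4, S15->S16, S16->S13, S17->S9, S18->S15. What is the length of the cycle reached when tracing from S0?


Trace from S0 until a state repeats:
  S0 -> S8 -> S15 -> S16 -> S13 -> S0
S0 first seen at step 0, revisited at step 5.
Cycle length = 5 - 0 = 5

5


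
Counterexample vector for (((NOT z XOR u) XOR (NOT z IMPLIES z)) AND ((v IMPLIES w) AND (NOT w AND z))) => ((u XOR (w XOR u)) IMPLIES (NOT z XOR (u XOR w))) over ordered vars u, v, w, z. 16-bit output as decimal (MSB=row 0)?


F1 = (((NOT z XOR u) XOR (NOT z IMPLIES z)) AND ((v IMPLIES w) AND (NOT w AND z)))
F2 = ((u XOR (w XOR u)) IMPLIES (NOT z XOR (u XOR w)))
Counterexample to F1=>F2 is where F1=1 and F2=0.
Evaluate each row (bits = u,v,w,z, MSB first):
  row 0 [0000]: F1=0 F2=1 -> F1&~F2 -> 0
  row 1 [0001]: F1=1 F2=1 -> F1&~F2 -> 0
  row 2 [0010]: F1=0 F2=0 -> F1&~F2 -> 0
  row 3 [0011]: F1=0 F2=1 -> F1&~F2 -> 0
  row 4 [0100]: F1=0 F2=1 -> F1&~F2 -> 0
  row 5 [0101]: F1=0 F2=1 -> F1&~F2 -> 0
  row 6 [0110]: F1=0 F2=0 -> F1&~F2 -> 0
  row 7 [0111]: F1=0 F2=1 -> F1&~F2 -> 0
  row 8 [1000]: F1=0 F2=1 -> F1&~F2 -> 0
  row 9 [1001]: F1=0 F2=1 -> F1&~F2 -> 0
  row 10 [1010]: F1=0 F2=1 -> F1&~F2 -> 0
  row 11 [1011]: F1=0 F2=0 -> F1&~F2 -> 0
  row 12 [1100]: F1=0 F2=1 -> F1&~F2 -> 0
  row 13 [1101]: F1=0 F2=1 -> F1&~F2 -> 0
  row 14 [1110]: F1=0 F2=1 -> F1&~F2 -> 0
  row 15 [1111]: F1=0 F2=0 -> F1&~F2 -> 0
Full result column, 4 rows per line (u,v fixed per line; w,z runs 00..11 left to right):
  rows 0-3 [u,v=00]: 0000  = hex 0
  rows 4-7 [u,v=01]: 0000  = hex 0
  rows 8-11 [u,v=10]: 0000  = hex 0
  rows 12-15 [u,v=11]: 0000  = hex 0
Counterexample vector (row 0 .. row 15) = 0000000000000000
Output column grouped in 4s = 0000 0000 0000 0000 = 0x0000
Convert to decimal digit by digit (value = value*16 + digit):
  0 -> 0
  0*16 + 0 = 0
  0*16 + 0 = 0
  0*16 + 0 = 0
Decimal = 0

0


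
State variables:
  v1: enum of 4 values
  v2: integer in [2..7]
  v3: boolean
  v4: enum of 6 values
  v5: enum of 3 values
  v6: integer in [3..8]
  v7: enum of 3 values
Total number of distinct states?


State space = product of domain sizes of all variables.
Domain sizes:
  v1 (enum of 4 values): 4
  v2 (integer in [2..7]): 6
  v3 (boolean): 2
  v4 (enum of 6 values): 6
  v5 (enum of 3 values): 3
  v6 (integer in [3..8]): 6
  v7 (enum of 3 values): 3
Product = 4 * 6 * 2 * 6 * 3 * 6 * 3 = 15552

15552


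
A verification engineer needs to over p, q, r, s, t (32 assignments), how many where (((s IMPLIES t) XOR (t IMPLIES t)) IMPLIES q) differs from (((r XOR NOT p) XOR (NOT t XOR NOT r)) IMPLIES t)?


F1 = (((s IMPLIES t) XOR (t IMPLIES t)) IMPLIES q)
F2 = (((r XOR NOT p) XOR (NOT t XOR NOT r)) IMPLIES t)
Evaluate both on each of 32 rows (bits = p,q,r,s,t):
  row 0 [00000]: F1=1 F2=0 (differ) -> 1
  row 1 [00001]: F1=1 F2=1 -> 0
  row 2 [00010]: F1=0 F2=0 -> 0
  row 3 [00011]: F1=1 F2=1 -> 0
  row 4 [00100]: F1=1 F2=0 (differ) -> 1
  row 5 [00101]: F1=1 F2=1 -> 0
  row 6 [00110]: F1=0 F2=0 -> 0
  row 7 [00111]: F1=1 F2=1 -> 0
  row 8 [01000]: F1=1 F2=0 (differ) -> 1
  row 9 [01001]: F1=1 F2=1 -> 0
  row 10 [01010]: F1=1 F2=0 (differ) -> 1
  row 11 [01011]: F1=1 F2=1 -> 0
  row 12 [01100]: F1=1 F2=0 (differ) -> 1
  row 13 [01101]: F1=1 F2=1 -> 0
  row 14 [01110]: F1=1 F2=0 (differ) -> 1
  row 15 [01111]: F1=1 F2=1 -> 0
  row 16 [10000]: F1=1 F2=1 -> 0
  row 17 [10001]: F1=1 F2=1 -> 0
  row 18 [10010]: F1=0 F2=1 (differ) -> 1
  row 19 [10011]: F1=1 F2=1 -> 0
  row 20 [10100]: F1=1 F2=1 -> 0
  row 21 [10101]: F1=1 F2=1 -> 0
  row 22 [10110]: F1=0 F2=1 (differ) -> 1
  row 23 [10111]: F1=1 F2=1 -> 0
  row 24 [11000]: F1=1 F2=1 -> 0
  row 25 [11001]: F1=1 F2=1 -> 0
  row 26 [11010]: F1=1 F2=1 -> 0
  row 27 [11011]: F1=1 F2=1 -> 0
  row 28 [11100]: F1=1 F2=1 -> 0
  row 29 [11101]: F1=1 F2=1 -> 0
  row 30 [11110]: F1=1 F2=1 -> 0
  row 31 [11111]: F1=1 F2=1 -> 0
Full result column, 8 rows per line (p,q fixed per line; r,s,t runs 000..111 left to right):
  rows 0-7 [p,q=00]: 10001000  (ones: 2)
  rows 8-15 [p,q=01]: 10101010  (ones: 4)
  rows 16-23 [p,q=10]: 00100010  (ones: 2)
  rows 24-31 [p,q=11]: 00000000  (ones: 0)
Disagreements = 2+4+2+0 = 8

8


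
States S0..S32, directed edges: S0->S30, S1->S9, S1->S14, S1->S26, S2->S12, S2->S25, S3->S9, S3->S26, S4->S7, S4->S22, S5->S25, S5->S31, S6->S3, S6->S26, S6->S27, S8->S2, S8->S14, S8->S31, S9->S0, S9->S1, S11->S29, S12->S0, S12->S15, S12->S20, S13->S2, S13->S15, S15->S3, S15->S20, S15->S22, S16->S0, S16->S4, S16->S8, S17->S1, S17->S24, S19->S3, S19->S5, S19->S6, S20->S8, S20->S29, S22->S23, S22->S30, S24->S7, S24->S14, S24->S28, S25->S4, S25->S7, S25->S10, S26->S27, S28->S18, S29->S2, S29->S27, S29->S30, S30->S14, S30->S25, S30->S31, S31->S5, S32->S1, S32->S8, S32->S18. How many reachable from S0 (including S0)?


BFS from S0:
  layer 0: {S0}
  layer 1: {S30}
  layer 2: {S14, S25, S31}
  layer 3: {S4, S5, S7, S10}
  layer 4: {S22}
  layer 5: {S23}
Reachable set: {S0, S4, S5, S7, S10, S14, S22, S23, S25, S30, S31}
Count = 11

11
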